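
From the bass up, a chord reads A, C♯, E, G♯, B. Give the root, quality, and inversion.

A major ninth, root position

Reducing to letter names: A, C#, E, G#, B. These stack in thirds as A–C#–E–G#–B — an A major ninth chord.
The lowest note is A, the root of the chord, so this is root position.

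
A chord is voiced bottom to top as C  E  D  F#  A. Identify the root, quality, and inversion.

D dominant ninth, third inversion

The distinct note names are C, E, D, F#, A. Stacked in thirds they read D–F#–A–C–E, which is a dominant ninth chord on D.
C is the seventh of D dominant ninth; seventh in the bass means third inversion.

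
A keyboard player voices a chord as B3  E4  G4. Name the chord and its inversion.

The distinct note names are B, E, G. Stacked in thirds they read E–G–B, which is a minor triad on E.
With the fifth (B) in the bass, the chord is in second inversion (figured bass 6/4).

E minor, second inversion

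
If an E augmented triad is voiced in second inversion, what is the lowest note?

B#

The fifth of E augmented (E–G#–B#) is B#; that is the bass in second inversion.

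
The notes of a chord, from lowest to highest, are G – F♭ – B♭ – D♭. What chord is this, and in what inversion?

G diminished seventh, root position

Reducing to letter names: G, Fb, Bb, Db. These stack in thirds as G–Bb–Db–Fb — a G diminished seventh chord.
The lowest note is G, the root of the chord, so this is root position (figured bass 7).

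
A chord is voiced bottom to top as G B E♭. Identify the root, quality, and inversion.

Eb augmented, first inversion

Reducing to letter names: G, B, Eb. These stack in thirds as Eb–G–B — an Eb augmented triad.
With the third (G) in the bass, the chord is in first inversion (figured bass 6).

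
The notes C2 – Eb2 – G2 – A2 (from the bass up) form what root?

A

The distinct letter names are C, Eb, G, A. Arranged as a stack of thirds they read A–C–Eb–G, so A is the root (an A half-diminished seventh chord).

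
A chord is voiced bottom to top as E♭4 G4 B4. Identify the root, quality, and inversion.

Reducing to letter names: Eb, G, B. These stack in thirds as Eb–G–B — an Eb augmented triad.
Eb is the root of Eb augmented; root in the bass means root position (figured bass 5/3).

Eb augmented, root position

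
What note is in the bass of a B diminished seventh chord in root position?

B diminished seventh is B–D–F–Ab. Root position places the root in the bass: B.

B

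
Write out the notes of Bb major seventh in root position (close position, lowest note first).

Bb, D, F, A

Bb major seventh is Bb–D–F–A. Root position puts the root (Bb) in the bass, with the remaining tones above: Bb, D, F, A.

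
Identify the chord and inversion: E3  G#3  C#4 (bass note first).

C# minor, first inversion

Reducing to letter names: E, G#, C#. These stack in thirds as C#–E–G# — a C# minor triad.
E is the third of C# minor; third in the bass means first inversion (figured bass 6).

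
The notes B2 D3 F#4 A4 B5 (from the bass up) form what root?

B

B, D, F#, A are the tones of a B minor seventh chord (B–D–F#–A), making B the root.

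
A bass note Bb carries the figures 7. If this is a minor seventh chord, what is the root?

The figures 7 mean the root of the chord is in the bass. If Bb is the root of a minor seventh chord, the root is Bb (chord tones Bb–Db–F–Ab).

Bb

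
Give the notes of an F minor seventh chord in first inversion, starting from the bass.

F minor seventh is F–Ab–C–Eb. First inversion puts the third (Ab) in the bass, with the remaining tones above: Ab, C, Eb, F.

Ab, C, Eb, F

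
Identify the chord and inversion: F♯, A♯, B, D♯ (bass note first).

Reducing to letter names: F#, A#, B, D#. These stack in thirds as B–D#–F#–A# — a B major seventh chord.
The lowest note is F#, the fifth of the chord, so this is second inversion (figured bass 4/3).

B major seventh, second inversion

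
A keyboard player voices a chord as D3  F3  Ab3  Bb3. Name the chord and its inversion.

The pitch classes D, F, Ab, Bb arrange in thirds as Bb–D–F–Ab: a Bb dominant seventh chord.
With the third (D) in the bass, the chord is in first inversion (figured bass 6/5).

Bb dominant seventh, first inversion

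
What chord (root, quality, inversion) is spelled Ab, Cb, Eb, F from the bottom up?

The distinct note names are Ab, Cb, Eb, F. Stacked in thirds they read F–Ab–Cb–Eb, which is a half-diminished seventh chord on F.
With the third (Ab) in the bass, the chord is in first inversion (figured bass 6/5).

F half-diminished seventh, first inversion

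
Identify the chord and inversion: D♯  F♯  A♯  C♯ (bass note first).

D# minor seventh, root position

The distinct note names are D#, F#, A#, C#. Stacked in thirds they read D#–F#–A#–C#, which is a minor seventh chord on D#.
D# is the root of D# minor seventh; root in the bass means root position (figured bass 7).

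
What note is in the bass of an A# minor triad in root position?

A#

In root position the root is lowest. For A# minor (A#–C#–E#) that is A#.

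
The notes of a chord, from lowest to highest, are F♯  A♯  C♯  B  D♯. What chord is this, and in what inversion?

B major ninth, second inversion

Reducing to letter names: F#, A#, C#, B, D#. These stack in thirds as B–D#–F#–A#–C# — a B major ninth chord.
With the fifth (F#) in the bass, the chord is in second inversion.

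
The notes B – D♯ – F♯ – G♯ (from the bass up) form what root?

Reordering B, D#, F#, G# into stacked thirds gives G#–B–D#–F#; the bottom of that stack, G#, is the root.

G#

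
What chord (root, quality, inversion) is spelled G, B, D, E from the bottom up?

Reducing to letter names: G, B, D, E. These stack in thirds as E–G–B–D — an E minor seventh chord.
The lowest note is G, the third of the chord, so this is first inversion (figured bass 6/5).

E minor seventh, first inversion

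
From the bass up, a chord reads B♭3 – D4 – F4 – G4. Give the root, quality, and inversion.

G minor seventh, first inversion

The distinct note names are Bb, D, F, G. Stacked in thirds they read G–Bb–D–F, which is a minor seventh chord on G.
The lowest note is Bb, the third of the chord, so this is first inversion (figured bass 6/5).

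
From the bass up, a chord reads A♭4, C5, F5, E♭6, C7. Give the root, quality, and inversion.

F minor seventh, first inversion

The pitch classes Ab, C, F, Eb arrange in thirds as F–Ab–C–Eb: an F minor seventh chord.
Ab is the third of F minor seventh; third in the bass means first inversion (figured bass 6/5).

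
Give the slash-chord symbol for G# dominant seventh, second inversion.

Second inversion of G# dominant seventh has the fifth (D#) in the bass. As a slash chord: G#7/D#.

G#7/D#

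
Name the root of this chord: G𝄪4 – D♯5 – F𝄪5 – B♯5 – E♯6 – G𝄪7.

The distinct letter names are G##, D#, F##, B#, E#. Arranged as a stack of thirds they read E#–G##–B#–D#–F##, so E# is the root (an E# dominant ninth chord).

E#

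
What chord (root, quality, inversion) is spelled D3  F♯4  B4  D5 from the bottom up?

The pitch classes D, F#, B arrange in thirds as B–D–F#: a B minor triad.
The lowest note is D, the third of the chord, so this is first inversion (figured bass 6).

B minor, first inversion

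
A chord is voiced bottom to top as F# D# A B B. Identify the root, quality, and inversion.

B dominant seventh, second inversion

Reducing to letter names: F#, D#, A, B. These stack in thirds as B–D#–F#–A — a B dominant seventh chord.
The lowest note is F#, the fifth of the chord, so this is second inversion (figured bass 4/3).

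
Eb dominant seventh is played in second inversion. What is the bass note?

In second inversion the fifth is lowest. For Eb dominant seventh (Eb–G–Bb–Db) that is Bb.

Bb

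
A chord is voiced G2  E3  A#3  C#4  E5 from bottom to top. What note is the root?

A#

Reordering G, E, A#, C# into stacked thirds gives A#–C#–E–G; the bottom of that stack, A#, is the root.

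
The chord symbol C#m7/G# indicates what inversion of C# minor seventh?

second inversion

C#m7/G# means C# minor seventh with G# in the bass. G# is the fifth of C# minor seventh (C#–E–G#–B), so this is second inversion.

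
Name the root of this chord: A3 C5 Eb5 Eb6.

A

Reordering A, C, Eb into stacked thirds gives A–C–Eb; the bottom of that stack, A, is the root.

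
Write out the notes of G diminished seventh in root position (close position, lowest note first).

The chord tones are G–Bb–Db–Fb. With the root (G) lowest for root position: G, Bb, Db, Fb.

G, Bb, Db, Fb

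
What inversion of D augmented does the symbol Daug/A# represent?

Daug/A# means D augmented with A# in the bass. A# is the fifth of D augmented (D–F#–A#), so this is second inversion.

second inversion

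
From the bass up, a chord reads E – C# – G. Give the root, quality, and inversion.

The distinct note names are E, C#, G. Stacked in thirds they read C#–E–G, which is a diminished triad on C#.
The lowest note is E, the third of the chord, so this is first inversion (figured bass 6).

C# diminished, first inversion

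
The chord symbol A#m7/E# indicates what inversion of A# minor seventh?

A#m7/E# means A# minor seventh with E# in the bass. E# is the fifth of A# minor seventh (A#–C#–E#–G#), so this is second inversion.

second inversion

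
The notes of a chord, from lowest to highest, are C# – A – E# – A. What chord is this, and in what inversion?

The distinct note names are C#, A, E#. Stacked in thirds they read A–C#–E#, which is an augmented triad on A.
The lowest note is C#, the third of the chord, so this is first inversion (figured bass 6).

A augmented, first inversion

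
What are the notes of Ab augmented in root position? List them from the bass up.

The chord tones are Ab–C–E. With the root (Ab) lowest for root position: Ab, C, E.

Ab, C, E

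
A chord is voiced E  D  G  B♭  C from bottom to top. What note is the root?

The distinct letter names are E, D, G, Bb, C. Arranged as a stack of thirds they read C–E–G–Bb–D, so C is the root (a C dominant ninth chord).

C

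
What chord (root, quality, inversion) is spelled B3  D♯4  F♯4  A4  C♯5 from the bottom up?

The distinct note names are B, D#, F#, A, C#. Stacked in thirds they read B–D#–F#–A–C#, which is a dominant ninth chord on B.
B is the root of B dominant ninth; root in the bass means root position.

B dominant ninth, root position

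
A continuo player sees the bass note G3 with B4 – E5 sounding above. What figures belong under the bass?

The notes G, B, E stack in thirds as E–G–B — an E minor triad. The bass G is the third, so this is first inversion: figured 6.

6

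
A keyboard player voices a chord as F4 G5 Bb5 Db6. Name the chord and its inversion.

G half-diminished seventh, third inversion

The pitch classes F, G, Bb, Db arrange in thirds as G–Bb–Db–F: a G half-diminished seventh chord.
With the seventh (F) in the bass, the chord is in third inversion (figured bass 4/2).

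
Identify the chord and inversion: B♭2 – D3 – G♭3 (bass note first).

The pitch classes Bb, D, Gb arrange in thirds as Gb–Bb–D: a Gb augmented triad.
The lowest note is Bb, the third of the chord, so this is first inversion (figured bass 6).

Gb augmented, first inversion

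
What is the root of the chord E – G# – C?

E, G#, C are the tones of a C augmented triad (C–E–G#), making C the root.

C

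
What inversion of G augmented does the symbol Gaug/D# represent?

Gaug/D# means G augmented with D# in the bass. D# is the fifth of G augmented (G–B–D#), so this is second inversion.

second inversion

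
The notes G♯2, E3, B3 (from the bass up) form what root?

E

The distinct letter names are G#, E, B. Arranged as a stack of thirds they read E–G#–B, so E is the root (an E major triad).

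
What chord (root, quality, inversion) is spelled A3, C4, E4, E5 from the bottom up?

The distinct note names are A, C, E. Stacked in thirds they read A–C–E, which is a minor triad on A.
With the root (A) in the bass, the chord is in root position (figured bass 5/3).

A minor, root position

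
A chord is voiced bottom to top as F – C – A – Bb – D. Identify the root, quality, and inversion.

Bb major ninth, second inversion

The distinct note names are F, C, A, Bb, D. Stacked in thirds they read Bb–D–F–A–C, which is a major ninth chord on Bb.
F is the fifth of Bb major ninth; fifth in the bass means second inversion.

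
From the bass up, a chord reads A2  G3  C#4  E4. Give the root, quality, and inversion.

The pitch classes A, G, C#, E arrange in thirds as A–C#–E–G: an A dominant seventh chord.
A is the root of A dominant seventh; root in the bass means root position (figured bass 7).

A dominant seventh, root position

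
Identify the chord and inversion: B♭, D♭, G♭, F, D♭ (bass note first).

Gb major seventh, first inversion

The pitch classes Bb, Db, Gb, F arrange in thirds as Gb–Bb–Db–F: a Gb major seventh chord.
The lowest note is Bb, the third of the chord, so this is first inversion (figured bass 6/5).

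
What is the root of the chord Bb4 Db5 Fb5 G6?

Bb, Db, Fb, G are the tones of a G diminished seventh chord (G–Bb–Db–Fb), making G the root.

G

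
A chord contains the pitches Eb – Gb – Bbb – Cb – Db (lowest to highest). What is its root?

Cb

Eb, Gb, Bbb, Cb, Db are the tones of a Cb dominant ninth chord (Cb–Eb–Gb–Bbb–Db), making Cb the root.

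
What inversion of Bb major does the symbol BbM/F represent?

BbM/F means Bb major with F in the bass. F is the fifth of Bb major (Bb–D–F), so this is second inversion.

second inversion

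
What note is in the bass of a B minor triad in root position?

B

In root position the root is lowest. For B minor (B–D–F#) that is B.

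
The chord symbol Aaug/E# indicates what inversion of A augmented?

Aaug/E# means A augmented with E# in the bass. E# is the fifth of A augmented (A–C#–E#), so this is second inversion.

second inversion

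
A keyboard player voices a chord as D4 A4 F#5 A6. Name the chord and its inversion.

D major, root position

The distinct note names are D, A, F#. Stacked in thirds they read D–F#–A, which is a major triad on D.
With the root (D) in the bass, the chord is in root position (figured bass 5/3).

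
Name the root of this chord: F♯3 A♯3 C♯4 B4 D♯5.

Reordering F#, A#, C#, B, D# into stacked thirds gives B–D#–F#–A#–C#; the bottom of that stack, B, is the root.

B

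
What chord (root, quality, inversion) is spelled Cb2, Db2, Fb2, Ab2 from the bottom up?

The pitch classes Cb, Db, Fb, Ab arrange in thirds as Db–Fb–Ab–Cb: a Db minor seventh chord.
Cb is the seventh of Db minor seventh; seventh in the bass means third inversion (figured bass 4/2).

Db minor seventh, third inversion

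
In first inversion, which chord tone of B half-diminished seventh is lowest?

B half-diminished seventh is B–D–F–A. First inversion places the third in the bass: D.

D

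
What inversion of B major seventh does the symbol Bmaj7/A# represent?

Bmaj7/A# means B major seventh with A# in the bass. A# is the seventh of B major seventh (B–D#–F#–A#), so this is third inversion.

third inversion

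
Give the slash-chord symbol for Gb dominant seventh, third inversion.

Gb7/Fb

Third inversion of Gb dominant seventh has the seventh (Fb) in the bass. As a slash chord: Gb7/Fb.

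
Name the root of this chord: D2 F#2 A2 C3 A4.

Reordering D, F#, A, C into stacked thirds gives D–F#–A–C; the bottom of that stack, D, is the root.

D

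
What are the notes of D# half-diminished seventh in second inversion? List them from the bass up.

Spelling D# half-diminished seventh: D#–F#–A–C#. In second inversion the fifth is bass, giving A, C#, D#, F# from the bottom.

A, C#, D#, F#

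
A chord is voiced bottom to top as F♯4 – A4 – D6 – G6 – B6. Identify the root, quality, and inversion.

The pitch classes F#, A, D, G, B arrange in thirds as G–B–D–F#–A: a G major ninth chord.
The lowest note is F#, the seventh of the chord, so this is third inversion.

G major ninth, third inversion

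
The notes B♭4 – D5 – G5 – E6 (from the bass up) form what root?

Reordering Bb, D, G, E into stacked thirds gives E–G–Bb–D; the bottom of that stack, E, is the root.

E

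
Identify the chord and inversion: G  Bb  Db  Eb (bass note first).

The pitch classes G, Bb, Db, Eb arrange in thirds as Eb–G–Bb–Db: an Eb dominant seventh chord.
G is the third of Eb dominant seventh; third in the bass means first inversion (figured bass 6/5).

Eb dominant seventh, first inversion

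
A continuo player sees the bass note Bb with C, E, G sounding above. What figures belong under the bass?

4/2

The notes Bb, C, E, G stack in thirds as C–E–G–Bb — a C dominant seventh chord. The bass Bb is the seventh, so this is third inversion: figured 4/2.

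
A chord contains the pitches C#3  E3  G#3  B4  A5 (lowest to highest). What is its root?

A

The distinct letter names are C#, E, G#, B, A. Arranged as a stack of thirds they read A–C#–E–G#–B, so A is the root (an A major ninth chord).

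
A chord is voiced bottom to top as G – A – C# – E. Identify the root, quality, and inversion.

A dominant seventh, third inversion

Reducing to letter names: G, A, C#, E. These stack in thirds as A–C#–E–G — an A dominant seventh chord.
G is the seventh of A dominant seventh; seventh in the bass means third inversion (figured bass 4/2).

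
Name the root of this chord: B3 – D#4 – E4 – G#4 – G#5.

B, D#, E, G# are the tones of an E major seventh chord (E–G#–B–D#), making E the root.

E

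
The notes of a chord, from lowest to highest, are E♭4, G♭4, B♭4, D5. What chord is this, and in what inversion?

Eb minor-major seventh, root position

The distinct note names are Eb, Gb, Bb, D. Stacked in thirds they read Eb–Gb–Bb–D, which is a minor-major seventh chord on Eb.
With the root (Eb) in the bass, the chord is in root position (figured bass 7).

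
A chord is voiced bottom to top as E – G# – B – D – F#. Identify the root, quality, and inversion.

The distinct note names are E, G#, B, D, F#. Stacked in thirds they read E–G#–B–D–F#, which is a dominant ninth chord on E.
With the root (E) in the bass, the chord is in root position.

E dominant ninth, root position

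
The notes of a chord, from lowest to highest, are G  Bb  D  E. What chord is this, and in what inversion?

The pitch classes G, Bb, D, E arrange in thirds as E–G–Bb–D: an E half-diminished seventh chord.
G is the third of E half-diminished seventh; third in the bass means first inversion (figured bass 6/5).

E half-diminished seventh, first inversion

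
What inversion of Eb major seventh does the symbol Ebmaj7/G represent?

Ebmaj7/G means Eb major seventh with G in the bass. G is the third of Eb major seventh (Eb–G–Bb–D), so this is first inversion.

first inversion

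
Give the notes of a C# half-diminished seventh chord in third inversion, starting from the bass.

B, C#, E, G

Spelling C# half-diminished seventh: C#–E–G–B. In third inversion the seventh is bass, giving B, C#, E, G from the bottom.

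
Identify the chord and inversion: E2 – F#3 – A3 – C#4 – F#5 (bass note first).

Reducing to letter names: E, F#, A, C#. These stack in thirds as F#–A–C#–E — an F# minor seventh chord.
The lowest note is E, the seventh of the chord, so this is third inversion (figured bass 4/2).

F# minor seventh, third inversion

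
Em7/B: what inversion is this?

Em7/B means E minor seventh with B in the bass. B is the fifth of E minor seventh (E–G–B–D), so this is second inversion.

second inversion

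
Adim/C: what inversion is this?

Adim/C means A diminished with C in the bass. C is the third of A diminished (A–C–Eb), so this is first inversion.

first inversion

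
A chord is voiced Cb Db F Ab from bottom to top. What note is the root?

Db

The distinct letter names are Cb, Db, F, Ab. Arranged as a stack of thirds they read Db–F–Ab–Cb, so Db is the root (a Db dominant seventh chord).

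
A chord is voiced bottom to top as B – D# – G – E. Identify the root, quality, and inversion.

E minor-major seventh, second inversion

Reducing to letter names: B, D#, G, E. These stack in thirds as E–G–B–D# — an E minor-major seventh chord.
With the fifth (B) in the bass, the chord is in second inversion (figured bass 4/3).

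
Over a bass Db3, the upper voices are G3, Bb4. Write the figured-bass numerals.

The notes Db, G, Bb stack in thirds as G–Bb–Db — a G diminished triad. The bass Db is the fifth, so this is second inversion: figured 6/4.

6/4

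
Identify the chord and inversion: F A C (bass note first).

F major, root position

The pitch classes F, A, C arrange in thirds as F–A–C: an F major triad.
The lowest note is F, the root of the chord, so this is root position (figured bass 5/3).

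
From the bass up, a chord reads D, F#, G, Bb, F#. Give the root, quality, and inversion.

G minor-major seventh, second inversion

The pitch classes D, F#, G, Bb arrange in thirds as G–Bb–D–F#: a G minor-major seventh chord.
With the fifth (D) in the bass, the chord is in second inversion (figured bass 4/3).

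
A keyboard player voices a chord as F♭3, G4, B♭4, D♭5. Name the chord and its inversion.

The pitch classes Fb, G, Bb, Db arrange in thirds as G–Bb–Db–Fb: a G diminished seventh chord.
The lowest note is Fb, the seventh of the chord, so this is third inversion (figured bass 4/2).

G diminished seventh, third inversion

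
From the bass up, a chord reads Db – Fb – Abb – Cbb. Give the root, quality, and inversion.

Db diminished seventh, root position

Reducing to letter names: Db, Fb, Abb, Cbb. These stack in thirds as Db–Fb–Abb–Cbb — a Db diminished seventh chord.
The lowest note is Db, the root of the chord, so this is root position (figured bass 7).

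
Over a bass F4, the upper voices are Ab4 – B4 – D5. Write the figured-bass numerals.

4/3

The notes F, Ab, B, D stack in thirds as B–D–F–Ab — a B diminished seventh chord. The bass F is the fifth, so this is second inversion: figured 4/3.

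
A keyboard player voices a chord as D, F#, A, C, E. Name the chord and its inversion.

The pitch classes D, F#, A, C, E arrange in thirds as D–F#–A–C–E: a D dominant ninth chord.
D is the root of D dominant ninth; root in the bass means root position.

D dominant ninth, root position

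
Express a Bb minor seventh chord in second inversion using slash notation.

Second inversion of Bb minor seventh has the fifth (F) in the bass. As a slash chord: Bbm7/F.

Bbm7/F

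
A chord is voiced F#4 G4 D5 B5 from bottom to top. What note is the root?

G

The distinct letter names are F#, G, D, B. Arranged as a stack of thirds they read G–B–D–F#, so G is the root (a G major seventh chord).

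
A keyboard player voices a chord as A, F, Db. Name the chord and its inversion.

Db augmented, second inversion

Reducing to letter names: A, F, Db. These stack in thirds as Db–F–A — a Db augmented triad.
The lowest note is A, the fifth of the chord, so this is second inversion (figured bass 6/4).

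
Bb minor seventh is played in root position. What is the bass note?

In root position the root is lowest. For Bb minor seventh (Bb–Db–F–Ab) that is Bb.

Bb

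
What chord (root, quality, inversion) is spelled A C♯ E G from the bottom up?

The pitch classes A, C#, E, G arrange in thirds as A–C#–E–G: an A dominant seventh chord.
A is the root of A dominant seventh; root in the bass means root position (figured bass 7).

A dominant seventh, root position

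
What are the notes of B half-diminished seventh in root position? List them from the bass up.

B, D, F, A

B half-diminished seventh is B–D–F–A. Root position puts the root (B) in the bass, with the remaining tones above: B, D, F, A.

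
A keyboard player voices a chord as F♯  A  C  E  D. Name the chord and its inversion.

The distinct note names are F#, A, C, E, D. Stacked in thirds they read D–F#–A–C–E, which is a dominant ninth chord on D.
With the third (F#) in the bass, the chord is in first inversion.

D dominant ninth, first inversion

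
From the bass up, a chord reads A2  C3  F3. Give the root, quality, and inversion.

Reducing to letter names: A, C, F. These stack in thirds as F–A–C — an F major triad.
With the third (A) in the bass, the chord is in first inversion (figured bass 6).

F major, first inversion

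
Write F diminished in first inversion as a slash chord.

Fdim/Ab

First inversion of F diminished has the third (Ab) in the bass. As a slash chord: Fdim/Ab.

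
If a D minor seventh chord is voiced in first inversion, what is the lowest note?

F

The third of D minor seventh (D–F–A–C) is F; that is the bass in first inversion.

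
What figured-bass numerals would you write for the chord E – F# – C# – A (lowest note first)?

4/2

The notes E, F#, C#, A stack in thirds as F#–A–C#–E — an F# minor seventh chord. The bass E is the seventh, so this is third inversion: figured 4/2.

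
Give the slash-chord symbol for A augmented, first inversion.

Aaug/C#

First inversion of A augmented has the third (C#) in the bass. As a slash chord: Aaug/C#.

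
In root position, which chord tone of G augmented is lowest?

G augmented is G–B–D#. Root position places the root in the bass: G.

G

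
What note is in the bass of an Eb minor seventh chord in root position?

Eb minor seventh is Eb–Gb–Bb–Db. Root position places the root in the bass: Eb.

Eb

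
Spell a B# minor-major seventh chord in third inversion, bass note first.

Spelling B# minor-major seventh: B#–D#–F##–A##. In third inversion the seventh is bass, giving A##, B#, D#, F## from the bottom.

A##, B#, D#, F##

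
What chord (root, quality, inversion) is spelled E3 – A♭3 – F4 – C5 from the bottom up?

F minor-major seventh, third inversion

The distinct note names are E, Ab, F, C. Stacked in thirds they read F–Ab–C–E, which is a minor-major seventh chord on F.
The lowest note is E, the seventh of the chord, so this is third inversion (figured bass 4/2).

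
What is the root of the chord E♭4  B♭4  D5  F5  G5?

Reordering Eb, Bb, D, F, G into stacked thirds gives Eb–G–Bb–D–F; the bottom of that stack, Eb, is the root.

Eb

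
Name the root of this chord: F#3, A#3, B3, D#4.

B

Reordering F#, A#, B, D# into stacked thirds gives B–D#–F#–A#; the bottom of that stack, B, is the root.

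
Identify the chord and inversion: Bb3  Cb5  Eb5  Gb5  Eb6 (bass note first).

Cb major seventh, third inversion

The distinct note names are Bb, Cb, Eb, Gb. Stacked in thirds they read Cb–Eb–Gb–Bb, which is a major seventh chord on Cb.
The lowest note is Bb, the seventh of the chord, so this is third inversion (figured bass 4/2).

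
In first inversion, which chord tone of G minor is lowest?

In first inversion the third is lowest. For G minor (G–Bb–D) that is Bb.

Bb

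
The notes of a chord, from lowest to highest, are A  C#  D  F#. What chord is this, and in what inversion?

The distinct note names are A, C#, D, F#. Stacked in thirds they read D–F#–A–C#, which is a major seventh chord on D.
The lowest note is A, the fifth of the chord, so this is second inversion (figured bass 4/3).

D major seventh, second inversion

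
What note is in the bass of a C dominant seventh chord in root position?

C

The root of C dominant seventh (C–E–G–Bb) is C; that is the bass in root position.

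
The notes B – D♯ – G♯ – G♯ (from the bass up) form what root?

G#

Reordering B, D#, G# into stacked thirds gives G#–B–D#; the bottom of that stack, G#, is the root.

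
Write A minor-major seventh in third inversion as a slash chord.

Third inversion of A minor-major seventh has the seventh (G#) in the bass. As a slash chord: Am(maj7)/G#.

Am(maj7)/G#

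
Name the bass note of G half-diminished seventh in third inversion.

G half-diminished seventh is G–Bb–Db–F. Third inversion places the seventh in the bass: F.

F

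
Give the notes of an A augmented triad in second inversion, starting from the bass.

The chord tones are A–C#–E#. With the fifth (E#) lowest for second inversion: E#, A, C#.

E#, A, C#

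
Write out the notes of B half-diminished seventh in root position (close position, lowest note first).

B, D, F, A

Spelling B half-diminished seventh: B–D–F–A. In root position the root is bass, giving B, D, F, A from the bottom.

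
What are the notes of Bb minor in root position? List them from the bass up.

Spelling Bb minor: Bb–Db–F. In root position the root is bass, giving Bb, Db, F from the bottom.

Bb, Db, F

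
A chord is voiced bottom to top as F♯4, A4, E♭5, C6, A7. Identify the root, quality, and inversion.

F# diminished seventh, root position

The distinct note names are F#, A, Eb, C. Stacked in thirds they read F#–A–C–Eb, which is a diminished seventh chord on F#.
With the root (F#) in the bass, the chord is in root position (figured bass 7).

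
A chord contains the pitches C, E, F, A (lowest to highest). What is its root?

F

The distinct letter names are C, E, F, A. Arranged as a stack of thirds they read F–A–C–E, so F is the root (an F major seventh chord).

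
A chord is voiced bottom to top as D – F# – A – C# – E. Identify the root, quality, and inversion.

Reducing to letter names: D, F#, A, C#, E. These stack in thirds as D–F#–A–C#–E — a D major ninth chord.
D is the root of D major ninth; root in the bass means root position.

D major ninth, root position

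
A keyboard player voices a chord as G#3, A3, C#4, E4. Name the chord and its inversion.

A major seventh, third inversion

Reducing to letter names: G#, A, C#, E. These stack in thirds as A–C#–E–G# — an A major seventh chord.
With the seventh (G#) in the bass, the chord is in third inversion (figured bass 4/2).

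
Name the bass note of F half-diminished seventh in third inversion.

In third inversion the seventh is lowest. For F half-diminished seventh (F–Ab–Cb–Eb) that is Eb.

Eb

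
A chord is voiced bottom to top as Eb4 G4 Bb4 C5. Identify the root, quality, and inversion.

C minor seventh, first inversion

The pitch classes Eb, G, Bb, C arrange in thirds as C–Eb–G–Bb: a C minor seventh chord.
With the third (Eb) in the bass, the chord is in first inversion (figured bass 6/5).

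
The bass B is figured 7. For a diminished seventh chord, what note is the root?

The figures 7 mean the root of the chord is in the bass. If B is the root of a diminished seventh chord, the root is B (chord tones B–D–F–Ab).

B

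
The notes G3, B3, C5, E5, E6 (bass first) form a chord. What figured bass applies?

4/3

The notes G, B, C, E stack in thirds as C–E–G–B — a C major seventh chord. The bass G is the fifth, so this is second inversion: figured 4/3.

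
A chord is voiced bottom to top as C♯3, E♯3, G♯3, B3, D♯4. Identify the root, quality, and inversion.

C# dominant ninth, root position

The pitch classes C#, E#, G#, B, D# arrange in thirds as C#–E#–G#–B–D#: a C# dominant ninth chord.
C# is the root of C# dominant ninth; root in the bass means root position.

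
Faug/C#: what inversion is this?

Faug/C# means F augmented with C# in the bass. C# is the fifth of F augmented (F–A–C#), so this is second inversion.

second inversion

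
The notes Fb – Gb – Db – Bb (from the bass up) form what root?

Reordering Fb, Gb, Db, Bb into stacked thirds gives Gb–Bb–Db–Fb; the bottom of that stack, Gb, is the root.

Gb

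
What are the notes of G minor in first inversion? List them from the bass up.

G minor is G–Bb–D. First inversion puts the third (Bb) in the bass, with the remaining tones above: Bb, D, G.

Bb, D, G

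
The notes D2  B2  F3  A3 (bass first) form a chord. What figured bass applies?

The notes D, B, F, A stack in thirds as B–D–F–A — a B half-diminished seventh chord. The bass D is the third, so this is first inversion: figured 6/5.

6/5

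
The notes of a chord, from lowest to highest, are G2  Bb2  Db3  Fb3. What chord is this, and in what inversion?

G diminished seventh, root position

The pitch classes G, Bb, Db, Fb arrange in thirds as G–Bb–Db–Fb: a G diminished seventh chord.
With the root (G) in the bass, the chord is in root position (figured bass 7).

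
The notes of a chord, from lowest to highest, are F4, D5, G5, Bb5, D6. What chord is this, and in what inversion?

The pitch classes F, D, G, Bb arrange in thirds as G–Bb–D–F: a G minor seventh chord.
The lowest note is F, the seventh of the chord, so this is third inversion (figured bass 4/2).

G minor seventh, third inversion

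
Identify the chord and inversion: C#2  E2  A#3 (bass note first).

A# diminished, first inversion

The distinct note names are C#, E, A#. Stacked in thirds they read A#–C#–E, which is a diminished triad on A#.
C# is the third of A# diminished; third in the bass means first inversion (figured bass 6).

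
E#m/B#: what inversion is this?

second inversion

E#m/B# means E# minor with B# in the bass. B# is the fifth of E# minor (E#–G#–B#), so this is second inversion.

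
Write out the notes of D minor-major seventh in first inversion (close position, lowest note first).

F, A, C#, D

D minor-major seventh is D–F–A–C#. First inversion puts the third (F) in the bass, with the remaining tones above: F, A, C#, D.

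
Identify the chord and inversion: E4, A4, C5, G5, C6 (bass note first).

A minor seventh, second inversion

Reducing to letter names: E, A, C, G. These stack in thirds as A–C–E–G — an A minor seventh chord.
E is the fifth of A minor seventh; fifth in the bass means second inversion (figured bass 4/3).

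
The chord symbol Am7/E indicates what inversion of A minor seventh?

Am7/E means A minor seventh with E in the bass. E is the fifth of A minor seventh (A–C–E–G), so this is second inversion.

second inversion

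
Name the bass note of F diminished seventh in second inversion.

Cb

F diminished seventh is F–Ab–Cb–Ebb. Second inversion places the fifth in the bass: Cb.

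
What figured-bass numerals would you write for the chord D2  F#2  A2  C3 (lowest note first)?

The notes D, F#, A, C stack in thirds as D–F#–A–C — a D dominant seventh chord. The bass D is the root, so this is root position: figured 7.

7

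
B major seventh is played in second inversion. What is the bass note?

The fifth of B major seventh (B–D#–F#–A#) is F#; that is the bass in second inversion.

F#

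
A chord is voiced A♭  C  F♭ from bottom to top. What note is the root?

Reordering Ab, C, Fb into stacked thirds gives Fb–Ab–C; the bottom of that stack, Fb, is the root.

Fb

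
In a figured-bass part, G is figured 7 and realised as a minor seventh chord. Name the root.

The figures 7 mean the root of the chord is in the bass. If G is the root of a minor seventh chord, the root is G (chord tones G–Bb–D–F).

G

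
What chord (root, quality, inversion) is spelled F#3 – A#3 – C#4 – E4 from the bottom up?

F# dominant seventh, root position

Reducing to letter names: F#, A#, C#, E. These stack in thirds as F#–A#–C#–E — an F# dominant seventh chord.
The lowest note is F#, the root of the chord, so this is root position (figured bass 7).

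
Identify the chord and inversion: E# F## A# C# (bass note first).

The distinct note names are E#, F##, A#, C#. Stacked in thirds they read F##–A#–C#–E#, which is a half-diminished seventh chord on F##.
The lowest note is E#, the seventh of the chord, so this is third inversion (figured bass 4/2).

F## half-diminished seventh, third inversion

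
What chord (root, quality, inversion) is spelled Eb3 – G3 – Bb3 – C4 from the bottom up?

Reducing to letter names: Eb, G, Bb, C. These stack in thirds as C–Eb–G–Bb — a C minor seventh chord.
The lowest note is Eb, the third of the chord, so this is first inversion (figured bass 6/5).

C minor seventh, first inversion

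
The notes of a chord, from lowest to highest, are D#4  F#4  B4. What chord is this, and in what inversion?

B major, first inversion

The pitch classes D#, F#, B arrange in thirds as B–D#–F#: a B major triad.
With the third (D#) in the bass, the chord is in first inversion (figured bass 6).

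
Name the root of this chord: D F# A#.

Reordering D, F#, A# into stacked thirds gives D–F#–A#; the bottom of that stack, D, is the root.

D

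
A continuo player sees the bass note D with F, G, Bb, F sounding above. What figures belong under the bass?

4/3

The notes D, F, G, Bb stack in thirds as G–Bb–D–F — a G minor seventh chord. The bass D is the fifth, so this is second inversion: figured 4/3.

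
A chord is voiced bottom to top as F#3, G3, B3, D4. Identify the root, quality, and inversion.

G major seventh, third inversion

The distinct note names are F#, G, B, D. Stacked in thirds they read G–B–D–F#, which is a major seventh chord on G.
F# is the seventh of G major seventh; seventh in the bass means third inversion (figured bass 4/2).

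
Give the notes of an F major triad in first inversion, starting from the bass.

A, C, F

F major is F–A–C. First inversion puts the third (A) in the bass, with the remaining tones above: A, C, F.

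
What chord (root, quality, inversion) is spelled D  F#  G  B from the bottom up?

G major seventh, second inversion

The pitch classes D, F#, G, B arrange in thirds as G–B–D–F#: a G major seventh chord.
D is the fifth of G major seventh; fifth in the bass means second inversion (figured bass 4/3).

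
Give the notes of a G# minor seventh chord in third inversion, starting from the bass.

G# minor seventh is G#–B–D#–F#. Third inversion puts the seventh (F#) in the bass, with the remaining tones above: F#, G#, B, D#.

F#, G#, B, D#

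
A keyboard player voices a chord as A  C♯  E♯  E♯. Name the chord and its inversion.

A augmented, root position

The distinct note names are A, C#, E#. Stacked in thirds they read A–C#–E#, which is an augmented triad on A.
With the root (A) in the bass, the chord is in root position (figured bass 5/3).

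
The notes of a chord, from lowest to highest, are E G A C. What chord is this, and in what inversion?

A minor seventh, second inversion

The pitch classes E, G, A, C arrange in thirds as A–C–E–G: an A minor seventh chord.
E is the fifth of A minor seventh; fifth in the bass means second inversion (figured bass 4/3).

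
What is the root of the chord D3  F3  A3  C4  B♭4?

Reordering D, F, A, C, Bb into stacked thirds gives Bb–D–F–A–C; the bottom of that stack, Bb, is the root.

Bb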